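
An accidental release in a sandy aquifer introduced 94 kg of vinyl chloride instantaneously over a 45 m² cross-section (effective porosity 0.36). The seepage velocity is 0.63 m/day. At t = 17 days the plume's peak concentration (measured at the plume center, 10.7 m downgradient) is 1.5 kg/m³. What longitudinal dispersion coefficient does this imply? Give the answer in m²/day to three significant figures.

0.0700 m²/day

At the plume center C_max = M/(n_e·A·√(4πDt)), so D = M²/(4πt·(n_e·A·C_max)²).
n_e·A·C_max = 0.36 × 45 × 1.5 = 24.30 kg/m.
D = 94²/(4π × 17 × 24.30²) = 0.0700 m²/day.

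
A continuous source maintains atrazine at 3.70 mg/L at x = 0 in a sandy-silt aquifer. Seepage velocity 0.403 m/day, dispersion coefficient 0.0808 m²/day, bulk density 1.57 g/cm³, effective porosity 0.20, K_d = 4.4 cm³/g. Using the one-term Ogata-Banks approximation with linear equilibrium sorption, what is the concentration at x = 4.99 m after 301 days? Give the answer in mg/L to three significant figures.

Retardation factor R = 1 + ρ_b·K_d/n = 1 + 1.57 × 4.4/0.20 = 35.54.
Sorption retards both mechanisms: v_R = v/R = 0.01134 m/day, D_R = D/R = 0.002273 m²/day.
v_R·t = 0.01134 × 301 = 3.41334 m; 2√(D_R t) = 1.654 m; argument = (4.99 − 3.41334)/1.654 = 0.9532.
C = C₀ × ½·erfc(0.9532) = 3.70 × 0.08882 = 0.329 mg/L.

0.329 mg/L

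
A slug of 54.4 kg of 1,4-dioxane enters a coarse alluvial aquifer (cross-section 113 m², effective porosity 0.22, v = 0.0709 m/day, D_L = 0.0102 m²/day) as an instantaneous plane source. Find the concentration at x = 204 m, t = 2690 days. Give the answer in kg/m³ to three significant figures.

0.0236 kg/m³

For an instantaneous plane source, C(x,t) = M/(n_e·A·√(4πDt)) · exp(−(x−vt)²/(4Dt)), with n_e·A the pore (flow) area.
Plume center vt = 0.0709 × 2690 = 190.721 m, so the well at 204 m is 13.279 m downgradient of the peak.
√(4πDt) = 18.57 m, giving peak height M/(n_e·A·√(4πDt)) = 54.4/(0.22 × 113 × 18.57) = 0.1178 kg/m³.
(x−vt)²/(4Dt) = (13.279)²/(4 × 0.0102 × 2690) = 1.607; exp(−1.607) = 0.2005.
C = 0.1178 × 0.2005 = 0.0236 kg/m³.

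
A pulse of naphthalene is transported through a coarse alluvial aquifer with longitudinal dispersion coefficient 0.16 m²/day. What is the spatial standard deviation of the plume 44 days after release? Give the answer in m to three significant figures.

Dispersive spreading gives a Gaussian with σ² = 2Dt; advection only shifts the center.
σ = √(2 × 0.16 × 44) = 3.75 m.

3.75 m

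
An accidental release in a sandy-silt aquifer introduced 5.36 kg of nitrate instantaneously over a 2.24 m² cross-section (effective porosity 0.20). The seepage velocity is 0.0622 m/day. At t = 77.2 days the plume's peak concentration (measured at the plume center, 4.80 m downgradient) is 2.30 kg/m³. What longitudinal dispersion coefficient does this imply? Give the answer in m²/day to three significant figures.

At the plume center C_max = M/(n_e·A·√(4πDt)), so D = M²/(4πt·(n_e·A·C_max)²).
n_e·A·C_max = 0.20 × 2.24 × 2.30 = 1.030 kg/m.
D = 5.36²/(4π × 77.2 × 1.030²) = 0.0279 m²/day.

0.0279 m²/day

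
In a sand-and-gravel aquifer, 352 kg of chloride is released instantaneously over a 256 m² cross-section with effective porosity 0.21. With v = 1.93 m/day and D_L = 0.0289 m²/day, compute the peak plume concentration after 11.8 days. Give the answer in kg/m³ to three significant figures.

The peak of an instantaneous 1D plume sits at x = vt; there the Gaussian factor is 1 and C_max = M/(n_e·A·√(4πDt)), where n_e·A is the pore area the mass is dissolved in.
√(4πDt) = √(4π × 0.0289 × 11.8) = 2.070 m, so C_max = 352/(0.21 × 256 × 2.070) = 3.16 kg/m³.

3.16 kg/m³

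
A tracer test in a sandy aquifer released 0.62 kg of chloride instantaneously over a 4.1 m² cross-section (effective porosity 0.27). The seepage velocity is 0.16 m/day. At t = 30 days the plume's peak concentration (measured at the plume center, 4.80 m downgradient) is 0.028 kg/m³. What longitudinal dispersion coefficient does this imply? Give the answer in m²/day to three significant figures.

At the plume center C_max = M/(n_e·A·√(4πDt)), so D = M²/(4πt·(n_e·A·C_max)²).
n_e·A·C_max = 0.27 × 4.1 × 0.028 = 0.03100 kg/m.
D = 0.62²/(4π × 30 × 0.03100²) = 1.06 m²/day.

1.06 m²/day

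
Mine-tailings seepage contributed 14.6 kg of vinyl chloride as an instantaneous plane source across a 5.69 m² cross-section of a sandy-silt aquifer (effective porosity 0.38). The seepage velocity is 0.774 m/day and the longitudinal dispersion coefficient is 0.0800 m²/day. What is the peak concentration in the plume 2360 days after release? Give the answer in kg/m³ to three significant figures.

0.139 kg/m³

The peak of an instantaneous 1D plume sits at x = vt; there the Gaussian factor is 1 and C_max = M/(n_e·A·√(4πDt)), where n_e·A is the pore area the mass is dissolved in.
√(4πDt) = √(4π × 0.0800 × 2360) = 48.71 m, so C_max = 14.6/(0.38 × 5.69 × 48.71) = 0.139 kg/m³.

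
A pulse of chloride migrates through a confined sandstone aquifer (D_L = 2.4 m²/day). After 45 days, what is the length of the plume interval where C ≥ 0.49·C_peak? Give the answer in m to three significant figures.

35.1 m

The plume is Gaussian with σ = √(2Dt) = √(2 × 2.4 × 45) = 14.70 m.
C/C_peak = exp(−Δx²/(2σ²)) = 0.49 ⇒ Δx = σ·√(−2 ln 0.49) = 14.70 × 1.194 = 17.55 m.
Width = 2Δx = 35.1 m.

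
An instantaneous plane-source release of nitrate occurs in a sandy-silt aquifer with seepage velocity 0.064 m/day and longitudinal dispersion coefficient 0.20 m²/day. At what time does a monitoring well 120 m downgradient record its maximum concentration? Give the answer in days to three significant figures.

For the 1D instantaneous-source solution, setting ∂C/∂t = 0 at fixed x gives v²t² + 2Dt − x² = 0, so t = (√(D² + v²x²) − D)/v².
√(D² + v²x²) = √(0.20² + 0.064² × 120²) = 7.683; v² = 0.004096.
t = (7.683 − 0.20)/0.004096 = 1830 days (vs. the pure-advection estimate x/v = 1880 d).

1830 days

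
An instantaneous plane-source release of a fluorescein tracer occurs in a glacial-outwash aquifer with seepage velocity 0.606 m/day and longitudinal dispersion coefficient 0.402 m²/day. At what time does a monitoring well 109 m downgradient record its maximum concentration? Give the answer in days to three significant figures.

179 days

For the 1D instantaneous-source solution, setting ∂C/∂t = 0 at fixed x gives v²t² + 2Dt − x² = 0, so t = (√(D² + v²x²) − D)/v².
√(D² + v²x²) = √(0.402² + 0.606² × 109²) = 66.06; v² = 0.367236.
t = (66.06 − 0.402)/0.367236 = 179 days (vs. the pure-advection estimate x/v = 180 d).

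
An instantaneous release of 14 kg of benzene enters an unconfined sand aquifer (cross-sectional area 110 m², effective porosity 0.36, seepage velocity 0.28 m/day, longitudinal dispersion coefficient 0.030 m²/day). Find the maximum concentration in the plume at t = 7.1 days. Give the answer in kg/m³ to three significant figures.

The peak of an instantaneous 1D plume sits at x = vt; there the Gaussian factor is 1 and C_max = M/(n_e·A·√(4πDt)), where n_e·A is the pore area the mass is dissolved in.
√(4πDt) = √(4π × 0.030 × 7.1) = 1.636 m, so C_max = 14/(0.36 × 110 × 1.636) = 0.216 kg/m³.

0.216 kg/m³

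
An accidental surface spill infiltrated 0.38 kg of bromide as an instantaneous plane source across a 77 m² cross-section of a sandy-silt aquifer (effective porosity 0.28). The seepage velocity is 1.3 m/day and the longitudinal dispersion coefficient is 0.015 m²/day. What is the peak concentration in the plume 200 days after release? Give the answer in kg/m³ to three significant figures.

0.00287 kg/m³

The peak of an instantaneous 1D plume sits at x = vt; there the Gaussian factor is 1 and C_max = M/(n_e·A·√(4πDt)), where n_e·A is the pore area the mass is dissolved in.
√(4πDt) = √(4π × 0.015 × 200) = 6.140 m, so C_max = 0.38/(0.28 × 77 × 6.140) = 0.00287 kg/m³.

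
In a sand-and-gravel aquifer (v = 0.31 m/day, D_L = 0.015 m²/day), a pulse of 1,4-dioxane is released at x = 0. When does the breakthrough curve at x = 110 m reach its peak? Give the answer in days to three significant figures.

355 days

For the 1D instantaneous-source solution, setting ∂C/∂t = 0 at fixed x gives v²t² + 2Dt − x² = 0, so t = (√(D² + v²x²) − D)/v².
√(D² + v²x²) = √(0.015² + 0.31² × 110²) = 34.10; v² = 0.0961.
t = (34.10 − 0.015)/0.0961 = 355 days (vs. the pure-advection estimate x/v = 355 d).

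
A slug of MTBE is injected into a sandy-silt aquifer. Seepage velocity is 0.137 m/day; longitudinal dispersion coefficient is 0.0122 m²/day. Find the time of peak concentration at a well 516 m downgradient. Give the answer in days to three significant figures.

3770 days

For the 1D instantaneous-source solution, setting ∂C/∂t = 0 at fixed x gives v²t² + 2Dt − x² = 0, so t = (√(D² + v²x²) − D)/v².
√(D² + v²x²) = √(0.0122² + 0.137² × 516²) = 70.69; v² = 0.018769.
t = (70.69 − 0.0122)/0.018769 = 3770 days (vs. the pure-advection estimate x/v = 3770 d).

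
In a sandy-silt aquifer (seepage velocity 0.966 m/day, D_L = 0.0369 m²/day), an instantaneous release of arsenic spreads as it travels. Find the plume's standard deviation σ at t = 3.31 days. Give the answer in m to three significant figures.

Dispersive spreading gives a Gaussian with σ² = 2Dt; advection only shifts the center.
σ = √(2 × 0.0369 × 3.31) = 0.494 m.

0.494 m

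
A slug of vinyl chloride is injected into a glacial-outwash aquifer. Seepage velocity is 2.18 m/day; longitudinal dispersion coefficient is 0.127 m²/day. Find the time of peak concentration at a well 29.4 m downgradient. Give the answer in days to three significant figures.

For the 1D instantaneous-source solution, setting ∂C/∂t = 0 at fixed x gives v²t² + 2Dt − x² = 0, so t = (√(D² + v²x²) − D)/v².
√(D² + v²x²) = √(0.127² + 2.18² × 29.4²) = 64.09; v² = 4.7524.
t = (64.09 − 0.127)/4.7524 = 13.5 days (vs. the pure-advection estimate x/v = 13.5 d).

13.5 days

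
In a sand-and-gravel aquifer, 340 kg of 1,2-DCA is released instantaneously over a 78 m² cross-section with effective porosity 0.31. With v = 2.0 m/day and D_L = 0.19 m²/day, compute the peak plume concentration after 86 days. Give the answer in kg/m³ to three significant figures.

The peak of an instantaneous 1D plume sits at x = vt; there the Gaussian factor is 1 and C_max = M/(n_e·A·√(4πDt)), where n_e·A is the pore area the mass is dissolved in.
√(4πDt) = √(4π × 0.19 × 86) = 14.33 m, so C_max = 340/(0.31 × 78 × 14.33) = 0.981 kg/m³.

0.981 kg/m³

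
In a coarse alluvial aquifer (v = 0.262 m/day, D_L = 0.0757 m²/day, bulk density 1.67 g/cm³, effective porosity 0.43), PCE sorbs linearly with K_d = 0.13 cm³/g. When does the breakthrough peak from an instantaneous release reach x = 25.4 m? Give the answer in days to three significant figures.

Retardation factor R = 1 + ρ_b·K_d/n = 1 + 1.67 × 0.13/0.43 = 1.505.
Sorption retards both mechanisms: v_R = v/R = 0.1741 m/day, D_R = D/R = 0.05030 m²/day.
Peak time from v_R²t² + 2D_R t − x² = 0: t = (√(D_R² + v_R²x²) − D_R)/v_R².
√(D_R² + v_R²x²) = √(0.05030² + 0.1741² × 25.4²) = 4.422; v_R² = 0.03031.
t = (4.422 − 0.05030)/0.03031 = 144 days.

144 days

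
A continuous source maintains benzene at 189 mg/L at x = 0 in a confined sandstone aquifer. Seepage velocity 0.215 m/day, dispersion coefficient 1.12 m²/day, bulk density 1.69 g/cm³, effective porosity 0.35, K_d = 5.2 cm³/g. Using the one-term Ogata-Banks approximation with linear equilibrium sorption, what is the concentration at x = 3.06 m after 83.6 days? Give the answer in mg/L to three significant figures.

35.5 mg/L

Retardation factor R = 1 + ρ_b·K_d/n = 1 + 1.69 × 5.2/0.35 = 26.11.
Sorption retards both mechanisms: v_R = v/R = 0.008234 m/day, D_R = D/R = 0.04290 m²/day.
v_R·t = 0.008234 × 83.6 = 0.6883624 m; 2√(D_R t) = 3.788 m; argument = (3.06 − 0.6883624)/3.788 = 0.6261.
C = C₀ × ½·erfc(0.6261) = 189 × 0.1880 = 35.5 mg/L.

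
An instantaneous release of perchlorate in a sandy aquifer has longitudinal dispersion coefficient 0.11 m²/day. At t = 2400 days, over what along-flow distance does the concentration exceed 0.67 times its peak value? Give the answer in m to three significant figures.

The plume is Gaussian with σ = √(2Dt) = √(2 × 0.11 × 2400) = 22.98 m.
C/C_peak = exp(−Δx²/(2σ²)) = 0.67 ⇒ Δx = σ·√(−2 ln 0.67) = 22.98 × 0.8950 = 20.57 m.
Width = 2Δx = 41.1 m.

41.1 m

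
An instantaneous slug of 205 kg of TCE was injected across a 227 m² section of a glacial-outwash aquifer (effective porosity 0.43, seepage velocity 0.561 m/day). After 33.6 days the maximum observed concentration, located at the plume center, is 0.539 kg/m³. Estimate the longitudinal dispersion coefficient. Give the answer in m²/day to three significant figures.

At the plume center C_max = M/(n_e·A·√(4πDt)), so D = M²/(4πt·(n_e·A·C_max)²).
n_e·A·C_max = 0.43 × 227 × 0.539 = 52.61 kg/m.
D = 205²/(4π × 33.6 × 52.61²) = 0.0360 m²/day.

0.0360 m²/day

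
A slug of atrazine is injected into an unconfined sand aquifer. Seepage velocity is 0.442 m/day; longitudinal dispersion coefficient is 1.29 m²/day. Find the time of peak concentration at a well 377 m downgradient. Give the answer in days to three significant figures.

846 days

For the 1D instantaneous-source solution, setting ∂C/∂t = 0 at fixed x gives v²t² + 2Dt − x² = 0, so t = (√(D² + v²x²) − D)/v².
√(D² + v²x²) = √(1.29² + 0.442² × 377²) = 166.6; v² = 0.195364.
t = (166.6 − 1.29)/0.195364 = 846 days (vs. the pure-advection estimate x/v = 853 d).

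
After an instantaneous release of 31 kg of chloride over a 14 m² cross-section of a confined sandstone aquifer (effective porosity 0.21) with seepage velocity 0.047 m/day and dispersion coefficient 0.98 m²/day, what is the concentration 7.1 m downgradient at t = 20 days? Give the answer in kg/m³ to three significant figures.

0.414 kg/m³

For an instantaneous plane source, C(x,t) = M/(n_e·A·√(4πDt)) · exp(−(x−vt)²/(4Dt)), with n_e·A the pore (flow) area.
Plume center vt = 0.047 × 20 = 0.94 m, so the well at 7.1 m is 6.16 m downgradient of the peak.
√(4πDt) = 15.69 m, giving peak height M/(n_e·A·√(4πDt)) = 31/(0.21 × 14 × 15.69) = 0.6720 kg/m³.
(x−vt)²/(4Dt) = (6.16)²/(4 × 0.98 × 20) = 0.4840; exp(−0.4840) = 0.6163.
C = 0.6720 × 0.6163 = 0.414 kg/m³.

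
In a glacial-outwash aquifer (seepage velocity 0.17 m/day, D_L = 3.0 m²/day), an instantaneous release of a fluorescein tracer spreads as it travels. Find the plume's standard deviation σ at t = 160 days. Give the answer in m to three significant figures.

Dispersive spreading gives a Gaussian with σ² = 2Dt; advection only shifts the center.
σ = √(2 × 3.0 × 160) = 31.0 m.

31.0 m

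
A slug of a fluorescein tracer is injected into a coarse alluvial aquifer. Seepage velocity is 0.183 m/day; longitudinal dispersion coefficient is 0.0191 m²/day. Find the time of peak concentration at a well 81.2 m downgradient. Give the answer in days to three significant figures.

For the 1D instantaneous-source solution, setting ∂C/∂t = 0 at fixed x gives v²t² + 2Dt − x² = 0, so t = (√(D² + v²x²) − D)/v².
√(D² + v²x²) = √(0.0191² + 0.183² × 81.2²) = 14.86; v² = 0.033489.
t = (14.86 − 0.0191)/0.033489 = 443 days (vs. the pure-advection estimate x/v = 444 d).

443 days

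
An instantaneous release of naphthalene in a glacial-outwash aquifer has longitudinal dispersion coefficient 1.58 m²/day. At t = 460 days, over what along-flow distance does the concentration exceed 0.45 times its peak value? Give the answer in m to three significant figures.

96.4 m

The plume is Gaussian with σ = √(2Dt) = √(2 × 1.58 × 460) = 38.13 m.
C/C_peak = exp(−Δx²/(2σ²)) = 0.45 ⇒ Δx = σ·√(−2 ln 0.45) = 38.13 × 1.264 = 48.20 m.
Width = 2Δx = 96.4 m.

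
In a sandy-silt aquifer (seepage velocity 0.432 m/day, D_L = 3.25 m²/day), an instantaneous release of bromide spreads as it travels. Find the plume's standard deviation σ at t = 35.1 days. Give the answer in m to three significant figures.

Dispersive spreading gives a Gaussian with σ² = 2Dt; advection only shifts the center.
σ = √(2 × 3.25 × 35.1) = 15.1 m.

15.1 m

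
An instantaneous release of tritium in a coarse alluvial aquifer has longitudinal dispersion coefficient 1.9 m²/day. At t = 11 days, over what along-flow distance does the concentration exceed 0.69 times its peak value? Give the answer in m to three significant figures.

The plume is Gaussian with σ = √(2Dt) = √(2 × 1.9 × 11) = 6.465 m.
C/C_peak = exp(−Δx²/(2σ²)) = 0.69 ⇒ Δx = σ·√(−2 ln 0.69) = 6.465 × 0.8615 = 5.570 m.
Width = 2Δx = 11.1 m.

11.1 m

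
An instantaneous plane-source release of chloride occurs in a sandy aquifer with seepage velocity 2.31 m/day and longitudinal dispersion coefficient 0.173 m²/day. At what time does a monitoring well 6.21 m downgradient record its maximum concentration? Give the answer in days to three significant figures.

2.66 days

For the 1D instantaneous-source solution, setting ∂C/∂t = 0 at fixed x gives v²t² + 2Dt − x² = 0, so t = (√(D² + v²x²) − D)/v².
√(D² + v²x²) = √(0.173² + 2.31² × 6.21²) = 14.35; v² = 5.3361.
t = (14.35 − 0.173)/5.3361 = 2.66 days (vs. the pure-advection estimate x/v = 2.69 d).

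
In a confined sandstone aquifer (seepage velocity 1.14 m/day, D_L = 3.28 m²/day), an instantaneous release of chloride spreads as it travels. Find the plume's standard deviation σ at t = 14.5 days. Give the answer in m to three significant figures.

Dispersive spreading gives a Gaussian with σ² = 2Dt; advection only shifts the center.
σ = √(2 × 3.28 × 14.5) = 9.75 m.

9.75 m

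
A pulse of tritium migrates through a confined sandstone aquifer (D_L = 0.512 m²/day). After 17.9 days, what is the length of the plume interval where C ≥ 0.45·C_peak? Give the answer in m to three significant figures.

The plume is Gaussian with σ = √(2Dt) = √(2 × 0.512 × 17.9) = 4.281 m.
C/C_peak = exp(−Δx²/(2σ²)) = 0.45 ⇒ Δx = σ·√(−2 ln 0.45) = 4.281 × 1.264 = 5.411 m.
Width = 2Δx = 10.8 m.

10.8 m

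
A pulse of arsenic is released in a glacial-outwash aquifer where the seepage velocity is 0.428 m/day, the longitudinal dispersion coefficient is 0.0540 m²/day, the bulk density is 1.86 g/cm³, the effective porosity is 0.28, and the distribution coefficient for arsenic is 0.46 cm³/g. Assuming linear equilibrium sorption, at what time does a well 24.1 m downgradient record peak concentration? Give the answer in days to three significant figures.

Retardation factor R = 1 + ρ_b·K_d/n = 1 + 1.86 × 0.46/0.28 = 4.056.
Sorption retards both mechanisms: v_R = v/R = 0.1055 m/day, D_R = D/R = 0.01331 m²/day.
Peak time from v_R²t² + 2D_R t − x² = 0: t = (√(D_R² + v_R²x²) − D_R)/v_R².
√(D_R² + v_R²x²) = √(0.01331² + 0.1055² × 24.1²) = 2.543; v_R² = 0.01113.
t = (2.543 − 0.01331)/0.01113 = 227 days.

227 days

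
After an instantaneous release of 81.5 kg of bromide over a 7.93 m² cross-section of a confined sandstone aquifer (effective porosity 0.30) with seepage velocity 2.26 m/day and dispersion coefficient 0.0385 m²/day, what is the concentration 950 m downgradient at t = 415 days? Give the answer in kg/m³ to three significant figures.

For an instantaneous plane source, C(x,t) = M/(n_e·A·√(4πDt)) · exp(−(x−vt)²/(4Dt)), with n_e·A the pore (flow) area.
Plume center vt = 2.26 × 415 = 937.9 m, so the well at 950 m is 12.1 m downgradient of the peak.
√(4πDt) = 14.17 m, giving peak height M/(n_e·A·√(4πDt)) = 81.5/(0.30 × 7.93 × 14.17) = 2.418 kg/m³.
(x−vt)²/(4Dt) = (12.1)²/(4 × 0.0385 × 415) = 2.291; exp(−2.291) = 0.1012.
C = 2.418 × 0.1012 = 0.245 kg/m³.

0.245 kg/m³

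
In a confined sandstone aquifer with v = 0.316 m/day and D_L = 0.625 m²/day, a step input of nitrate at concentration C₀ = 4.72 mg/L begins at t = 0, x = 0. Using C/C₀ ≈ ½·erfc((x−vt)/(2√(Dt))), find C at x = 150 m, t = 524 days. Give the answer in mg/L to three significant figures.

3.44 mg/L

For a continuous step input, C/C₀ ≈ ½·erfc((x−vt)/(2√(Dt))).
vt = 0.316 × 524 = 165.584 m and 2√(Dt) = 2√(0.625 × 524) = 36.19 m.
Argument (x−vt)/(2√(Dt)) = (150 − 165.584)/36.19 = -0.4306; ½·erfc(-0.4306) = 0.7287.
C = 4.72 × 0.7287 = 3.44 mg/L.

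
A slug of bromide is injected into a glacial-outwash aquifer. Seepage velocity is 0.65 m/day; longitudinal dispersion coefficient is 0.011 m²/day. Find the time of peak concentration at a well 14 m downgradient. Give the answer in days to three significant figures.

For the 1D instantaneous-source solution, setting ∂C/∂t = 0 at fixed x gives v²t² + 2Dt − x² = 0, so t = (√(D² + v²x²) − D)/v².
√(D² + v²x²) = √(0.011² + 0.65² × 14²) = 9.100; v² = 0.4225.
t = (9.100 − 0.011)/0.4225 = 21.5 days (vs. the pure-advection estimate x/v = 21.5 d).

21.5 days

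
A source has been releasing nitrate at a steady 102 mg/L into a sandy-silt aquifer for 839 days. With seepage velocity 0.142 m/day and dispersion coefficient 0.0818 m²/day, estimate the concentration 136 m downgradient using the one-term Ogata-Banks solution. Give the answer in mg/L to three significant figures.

7.65 mg/L

For a continuous step input, C/C₀ ≈ ½·erfc((x−vt)/(2√(Dt))).
vt = 0.142 × 839 = 119.138 m and 2√(Dt) = 2√(0.0818 × 839) = 16.57 m.
Argument (x−vt)/(2√(Dt)) = (136 − 119.138)/16.57 = 1.018; ½·erfc(1.018) = 0.07498.
C = 102 × 0.07498 = 7.65 mg/L.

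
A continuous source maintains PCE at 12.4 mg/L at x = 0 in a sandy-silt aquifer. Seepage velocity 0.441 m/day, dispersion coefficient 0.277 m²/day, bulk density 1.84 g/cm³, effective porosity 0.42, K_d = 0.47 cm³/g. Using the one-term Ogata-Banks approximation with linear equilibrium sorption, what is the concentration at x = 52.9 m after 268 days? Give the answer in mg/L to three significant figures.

Retardation factor R = 1 + ρ_b·K_d/n = 1 + 1.84 × 0.47/0.42 = 3.059.
Sorption retards both mechanisms: v_R = v/R = 0.1442 m/day, D_R = D/R = 0.09055 m²/day.
v_R·t = 0.1442 × 268 = 38.6456 m; 2√(D_R t) = 9.852 m; argument = (52.9 − 38.6456)/9.852 = 1.447.
C = C₀ × ½·erfc(1.447) = 12.4 × 0.02036 = 0.252 mg/L.

0.252 mg/L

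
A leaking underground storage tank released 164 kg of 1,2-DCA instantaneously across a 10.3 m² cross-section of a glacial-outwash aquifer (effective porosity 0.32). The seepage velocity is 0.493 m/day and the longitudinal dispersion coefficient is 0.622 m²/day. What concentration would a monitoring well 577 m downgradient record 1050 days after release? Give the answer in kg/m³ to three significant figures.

0.143 kg/m³

For an instantaneous plane source, C(x,t) = M/(n_e·A·√(4πDt)) · exp(−(x−vt)²/(4Dt)), with n_e·A the pore (flow) area.
Plume center vt = 0.493 × 1050 = 517.65 m, so the well at 577 m is 59.35 m downgradient of the peak.
√(4πDt) = 90.59 m, giving peak height M/(n_e·A·√(4πDt)) = 164/(0.32 × 10.3 × 90.59) = 0.5493 kg/m³.
(x−vt)²/(4Dt) = (59.35)²/(4 × 0.622 × 1050) = 1.348; exp(−1.348) = 0.2598.
C = 0.5493 × 0.2598 = 0.143 kg/m³.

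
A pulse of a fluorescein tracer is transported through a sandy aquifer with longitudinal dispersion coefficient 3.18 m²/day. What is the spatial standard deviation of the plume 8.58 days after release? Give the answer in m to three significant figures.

7.39 m

Dispersive spreading gives a Gaussian with σ² = 2Dt; advection only shifts the center.
σ = √(2 × 3.18 × 8.58) = 7.39 m.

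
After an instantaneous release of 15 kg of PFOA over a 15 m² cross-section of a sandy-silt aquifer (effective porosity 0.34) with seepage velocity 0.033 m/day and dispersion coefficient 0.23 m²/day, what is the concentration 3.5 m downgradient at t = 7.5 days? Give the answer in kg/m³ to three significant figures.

0.136 kg/m³

For an instantaneous plane source, C(x,t) = M/(n_e·A·√(4πDt)) · exp(−(x−vt)²/(4Dt)), with n_e·A the pore (flow) area.
Plume center vt = 0.033 × 7.5 = 0.2475 m, so the well at 3.5 m is 3.2525 m downgradient of the peak.
√(4πDt) = 4.656 m, giving peak height M/(n_e·A·√(4πDt)) = 15/(0.34 × 15 × 4.656) = 0.6317 kg/m³.
(x−vt)²/(4Dt) = (3.2525)²/(4 × 0.23 × 7.5) = 1.533; exp(−1.533) = 0.2159.
C = 0.6317 × 0.2159 = 0.136 kg/m³.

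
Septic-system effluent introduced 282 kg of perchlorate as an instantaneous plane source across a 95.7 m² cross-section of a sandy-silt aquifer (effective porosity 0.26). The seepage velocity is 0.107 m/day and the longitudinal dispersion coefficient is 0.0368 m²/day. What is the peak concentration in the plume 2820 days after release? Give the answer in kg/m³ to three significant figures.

The peak of an instantaneous 1D plume sits at x = vt; there the Gaussian factor is 1 and C_max = M/(n_e·A·√(4πDt)), where n_e·A is the pore area the mass is dissolved in.
√(4πDt) = √(4π × 0.0368 × 2820) = 36.11 m, so C_max = 282/(0.26 × 95.7 × 36.11) = 0.314 kg/m³.

0.314 kg/m³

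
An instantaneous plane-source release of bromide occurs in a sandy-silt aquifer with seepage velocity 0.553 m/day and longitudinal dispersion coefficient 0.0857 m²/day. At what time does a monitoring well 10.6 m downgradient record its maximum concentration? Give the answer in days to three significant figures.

18.9 days

For the 1D instantaneous-source solution, setting ∂C/∂t = 0 at fixed x gives v²t² + 2Dt − x² = 0, so t = (√(D² + v²x²) − D)/v².
√(D² + v²x²) = √(0.0857² + 0.553² × 10.6²) = 5.862; v² = 0.305809.
t = (5.862 − 0.0857)/0.305809 = 18.9 days (vs. the pure-advection estimate x/v = 19.2 d).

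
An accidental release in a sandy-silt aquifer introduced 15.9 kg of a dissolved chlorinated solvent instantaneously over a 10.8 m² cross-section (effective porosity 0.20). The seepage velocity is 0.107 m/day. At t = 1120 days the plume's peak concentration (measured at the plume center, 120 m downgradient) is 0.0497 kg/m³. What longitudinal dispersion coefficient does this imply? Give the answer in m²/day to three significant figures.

At the plume center C_max = M/(n_e·A·√(4πDt)), so D = M²/(4πt·(n_e·A·C_max)²).
n_e·A·C_max = 0.20 × 10.8 × 0.0497 = 0.1074 kg/m.
D = 15.9²/(4π × 1120 × 0.1074²) = 1.56 m²/day.

1.56 m²/day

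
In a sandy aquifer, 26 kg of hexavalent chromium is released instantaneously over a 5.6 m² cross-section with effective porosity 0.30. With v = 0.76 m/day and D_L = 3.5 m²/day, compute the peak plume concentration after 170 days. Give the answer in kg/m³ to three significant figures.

0.179 kg/m³

The peak of an instantaneous 1D plume sits at x = vt; there the Gaussian factor is 1 and C_max = M/(n_e·A·√(4πDt)), where n_e·A is the pore area the mass is dissolved in.
√(4πDt) = √(4π × 3.5 × 170) = 86.47 m, so C_max = 26/(0.30 × 5.6 × 86.47) = 0.179 kg/m³.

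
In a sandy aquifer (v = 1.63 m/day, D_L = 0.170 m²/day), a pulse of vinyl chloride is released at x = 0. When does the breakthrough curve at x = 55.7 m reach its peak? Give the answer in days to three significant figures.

34.1 days

For the 1D instantaneous-source solution, setting ∂C/∂t = 0 at fixed x gives v²t² + 2Dt − x² = 0, so t = (√(D² + v²x²) − D)/v².
√(D² + v²x²) = √(0.170² + 1.63² × 55.7²) = 90.79; v² = 2.6569.
t = (90.79 − 0.170)/2.6569 = 34.1 days (vs. the pure-advection estimate x/v = 34.2 d).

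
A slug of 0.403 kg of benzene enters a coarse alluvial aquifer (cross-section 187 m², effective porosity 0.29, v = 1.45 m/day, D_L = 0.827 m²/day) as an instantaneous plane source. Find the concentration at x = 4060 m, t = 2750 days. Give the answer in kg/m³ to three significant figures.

For an instantaneous plane source, C(x,t) = M/(n_e·A·√(4πDt)) · exp(−(x−vt)²/(4Dt)), with n_e·A the pore (flow) area.
Plume center vt = 1.45 × 2750 = 3987.5 m, so the well at 4060 m is 72.5 m downgradient of the peak.
√(4πDt) = 169.1 m, giving peak height M/(n_e·A·√(4πDt)) = 0.403/(0.29 × 187 × 169.1) = 4.395e-05 kg/m³.
(x−vt)²/(4Dt) = (72.5)²/(4 × 0.827 × 2750) = 0.5778; exp(−0.5778) = 0.5611.
C = 4.395e-05 × 0.5611 = 2.47e-05 kg/m³.

2.47e-05 kg/m³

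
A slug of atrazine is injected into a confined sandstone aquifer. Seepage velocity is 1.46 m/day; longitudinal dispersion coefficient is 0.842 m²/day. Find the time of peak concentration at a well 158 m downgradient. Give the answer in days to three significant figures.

108 days

For the 1D instantaneous-source solution, setting ∂C/∂t = 0 at fixed x gives v²t² + 2Dt − x² = 0, so t = (√(D² + v²x²) − D)/v².
√(D² + v²x²) = √(0.842² + 1.46² × 158²) = 230.7; v² = 2.1316.
t = (230.7 − 0.842)/2.1316 = 108 days (vs. the pure-advection estimate x/v = 108 d).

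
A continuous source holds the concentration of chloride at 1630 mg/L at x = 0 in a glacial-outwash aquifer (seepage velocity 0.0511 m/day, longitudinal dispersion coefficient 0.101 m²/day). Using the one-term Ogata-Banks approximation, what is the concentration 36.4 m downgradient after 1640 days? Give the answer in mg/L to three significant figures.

For a continuous step input, C/C₀ ≈ ½·erfc((x−vt)/(2√(Dt))).
vt = 0.0511 × 1640 = 83.804 m and 2√(Dt) = 2√(0.101 × 1640) = 25.74 m.
Argument (x−vt)/(2√(Dt)) = (36.4 − 83.804)/25.74 = -1.842; ½·erfc(-1.842) = 0.9954.
C = 1630 × 0.9954 = 1620 mg/L.

1620 mg/L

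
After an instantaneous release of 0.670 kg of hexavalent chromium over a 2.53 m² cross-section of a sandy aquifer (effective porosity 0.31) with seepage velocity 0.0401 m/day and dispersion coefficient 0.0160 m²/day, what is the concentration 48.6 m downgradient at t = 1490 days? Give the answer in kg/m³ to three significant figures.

0.0134 kg/m³

For an instantaneous plane source, C(x,t) = M/(n_e·A·√(4πDt)) · exp(−(x−vt)²/(4Dt)), with n_e·A the pore (flow) area.
Plume center vt = 0.0401 × 1490 = 59.749 m, so the well at 48.6 m is 11.149 m upgradient of the peak.
√(4πDt) = 17.31 m, giving peak height M/(n_e·A·√(4πDt)) = 0.670/(0.31 × 2.53 × 17.31) = 0.04935 kg/m³.
(x−vt)²/(4Dt) = (-11.149)²/(4 × 0.0160 × 1490) = 1.303; exp(−1.303) = 0.2717.
C = 0.04935 × 0.2717 = 0.0134 kg/m³.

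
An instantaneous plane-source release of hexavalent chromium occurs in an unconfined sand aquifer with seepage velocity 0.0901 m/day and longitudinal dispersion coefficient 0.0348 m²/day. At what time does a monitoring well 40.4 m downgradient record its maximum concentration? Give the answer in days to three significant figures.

For the 1D instantaneous-source solution, setting ∂C/∂t = 0 at fixed x gives v²t² + 2Dt − x² = 0, so t = (√(D² + v²x²) − D)/v².
√(D² + v²x²) = √(0.0348² + 0.0901² × 40.4²) = 3.640; v² = 0.00811801.
t = (3.640 − 0.0348)/0.00811801 = 444 days (vs. the pure-advection estimate x/v = 448 d).

444 days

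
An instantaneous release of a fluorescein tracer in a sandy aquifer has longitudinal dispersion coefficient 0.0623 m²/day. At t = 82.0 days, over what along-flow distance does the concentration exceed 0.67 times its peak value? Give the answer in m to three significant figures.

5.72 m

The plume is Gaussian with σ = √(2Dt) = √(2 × 0.0623 × 82.0) = 3.196 m.
C/C_peak = exp(−Δx²/(2σ²)) = 0.67 ⇒ Δx = σ·√(−2 ln 0.67) = 3.196 × 0.8950 = 2.860 m.
Width = 2Δx = 5.72 m.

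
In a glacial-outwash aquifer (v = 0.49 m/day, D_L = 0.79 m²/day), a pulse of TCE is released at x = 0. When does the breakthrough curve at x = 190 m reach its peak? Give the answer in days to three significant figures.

384 days

For the 1D instantaneous-source solution, setting ∂C/∂t = 0 at fixed x gives v²t² + 2Dt − x² = 0, so t = (√(D² + v²x²) − D)/v².
√(D² + v²x²) = √(0.79² + 0.49² × 190²) = 93.10; v² = 0.2401.
t = (93.10 − 0.79)/0.2401 = 384 days (vs. the pure-advection estimate x/v = 388 d).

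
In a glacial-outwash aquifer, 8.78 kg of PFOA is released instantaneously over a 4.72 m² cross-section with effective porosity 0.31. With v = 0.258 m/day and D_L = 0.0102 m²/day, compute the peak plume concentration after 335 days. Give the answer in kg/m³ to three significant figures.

0.916 kg/m³

The peak of an instantaneous 1D plume sits at x = vt; there the Gaussian factor is 1 and C_max = M/(n_e·A·√(4πDt)), where n_e·A is the pore area the mass is dissolved in.
√(4πDt) = √(4π × 0.0102 × 335) = 6.553 m, so C_max = 8.78/(0.31 × 4.72 × 6.553) = 0.916 kg/m³.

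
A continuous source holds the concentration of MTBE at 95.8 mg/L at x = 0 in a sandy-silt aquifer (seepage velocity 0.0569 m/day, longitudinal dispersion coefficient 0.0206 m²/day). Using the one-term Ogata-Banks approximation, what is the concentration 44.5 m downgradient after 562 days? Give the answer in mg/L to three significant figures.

0.444 mg/L

For a continuous step input, C/C₀ ≈ ½·erfc((x−vt)/(2√(Dt))).
vt = 0.0569 × 562 = 31.9778 m and 2√(Dt) = 2√(0.0206 × 562) = 6.805 m.
Argument (x−vt)/(2√(Dt)) = (44.5 − 31.9778)/6.805 = 1.840; ½·erfc(1.840) = 0.004632.
C = 95.8 × 0.004632 = 0.444 mg/L.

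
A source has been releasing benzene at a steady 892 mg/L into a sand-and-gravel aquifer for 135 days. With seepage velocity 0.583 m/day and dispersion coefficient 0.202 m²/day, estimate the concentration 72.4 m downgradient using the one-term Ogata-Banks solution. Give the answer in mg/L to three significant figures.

717 mg/L

For a continuous step input, C/C₀ ≈ ½·erfc((x−vt)/(2√(Dt))).
vt = 0.583 × 135 = 78.705 m and 2√(Dt) = 2√(0.202 × 135) = 10.44 m.
Argument (x−vt)/(2√(Dt)) = (72.4 − 78.705)/10.44 = -0.6039; ½·erfc(-0.6039) = 0.8035.
C = 892 × 0.8035 = 717 mg/L.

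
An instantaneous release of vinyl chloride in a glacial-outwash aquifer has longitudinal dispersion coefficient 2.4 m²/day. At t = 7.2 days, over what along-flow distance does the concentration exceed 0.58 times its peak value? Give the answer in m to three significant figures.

The plume is Gaussian with σ = √(2Dt) = √(2 × 2.4 × 7.2) = 5.879 m.
C/C_peak = exp(−Δx²/(2σ²)) = 0.58 ⇒ Δx = σ·√(−2 ln 0.58) = 5.879 × 1.044 = 6.138 m.
Width = 2Δx = 12.3 m.

12.3 m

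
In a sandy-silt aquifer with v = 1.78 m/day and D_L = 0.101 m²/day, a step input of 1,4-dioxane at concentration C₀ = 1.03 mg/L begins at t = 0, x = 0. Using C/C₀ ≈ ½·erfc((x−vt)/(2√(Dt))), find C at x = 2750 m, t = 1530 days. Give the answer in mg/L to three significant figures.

0.0671 mg/L

For a continuous step input, C/C₀ ≈ ½·erfc((x−vt)/(2√(Dt))).
vt = 1.78 × 1530 = 2723.4 m and 2√(Dt) = 2√(0.101 × 1530) = 24.86 m.
Argument (x−vt)/(2√(Dt)) = (2750 − 2723.4)/24.86 = 1.070; ½·erfc(1.070) = 0.06511.
C = 1.03 × 0.06511 = 0.0671 mg/L.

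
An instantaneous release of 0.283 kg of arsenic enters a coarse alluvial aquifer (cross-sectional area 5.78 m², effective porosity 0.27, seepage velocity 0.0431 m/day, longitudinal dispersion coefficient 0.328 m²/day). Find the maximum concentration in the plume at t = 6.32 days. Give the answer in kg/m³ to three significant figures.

0.0355 kg/m³

The peak of an instantaneous 1D plume sits at x = vt; there the Gaussian factor is 1 and C_max = M/(n_e·A·√(4πDt)), where n_e·A is the pore area the mass is dissolved in.
√(4πDt) = √(4π × 0.328 × 6.32) = 5.104 m, so C_max = 0.283/(0.27 × 5.78 × 5.104) = 0.0355 kg/m³.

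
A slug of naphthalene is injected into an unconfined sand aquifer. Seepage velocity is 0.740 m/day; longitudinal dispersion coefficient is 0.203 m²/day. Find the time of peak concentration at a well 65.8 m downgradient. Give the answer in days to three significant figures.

For the 1D instantaneous-source solution, setting ∂C/∂t = 0 at fixed x gives v²t² + 2Dt − x² = 0, so t = (√(D² + v²x²) − D)/v².
√(D² + v²x²) = √(0.203² + 0.740² × 65.8²) = 48.69; v² = 0.5476.
t = (48.69 − 0.203)/0.5476 = 88.5 days (vs. the pure-advection estimate x/v = 88.9 d).

88.5 days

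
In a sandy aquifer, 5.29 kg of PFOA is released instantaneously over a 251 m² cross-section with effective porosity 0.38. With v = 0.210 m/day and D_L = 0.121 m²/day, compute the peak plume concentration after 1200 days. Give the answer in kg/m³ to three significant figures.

The peak of an instantaneous 1D plume sits at x = vt; there the Gaussian factor is 1 and C_max = M/(n_e·A·√(4πDt)), where n_e·A is the pore area the mass is dissolved in.
√(4πDt) = √(4π × 0.121 × 1200) = 42.72 m, so C_max = 5.29/(0.38 × 251 × 42.72) = 0.00130 kg/m³.

0.00130 kg/m³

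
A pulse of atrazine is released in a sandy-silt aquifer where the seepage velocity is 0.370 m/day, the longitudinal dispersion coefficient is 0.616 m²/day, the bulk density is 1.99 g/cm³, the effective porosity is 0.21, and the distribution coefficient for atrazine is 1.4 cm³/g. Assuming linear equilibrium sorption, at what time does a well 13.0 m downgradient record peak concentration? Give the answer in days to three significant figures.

Retardation factor R = 1 + ρ_b·K_d/n = 1 + 1.99 × 1.4/0.21 = 14.27.
Sorption retards both mechanisms: v_R = v/R = 0.02593 m/day, D_R = D/R = 0.04317 m²/day.
Peak time from v_R²t² + 2D_R t − x² = 0: t = (√(D_R² + v_R²x²) − D_R)/v_R².
√(D_R² + v_R²x²) = √(0.04317² + 0.02593² × 13.0²) = 0.3398; v_R² = 0.0006724.
t = (0.3398 − 0.04317)/0.0006724 = 441 days.

441 days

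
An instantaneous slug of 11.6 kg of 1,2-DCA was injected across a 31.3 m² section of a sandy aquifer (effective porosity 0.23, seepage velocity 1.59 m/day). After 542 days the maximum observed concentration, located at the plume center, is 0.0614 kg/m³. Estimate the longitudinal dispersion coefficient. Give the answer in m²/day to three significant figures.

At the plume center C_max = M/(n_e·A·√(4πDt)), so D = M²/(4πt·(n_e·A·C_max)²).
n_e·A·C_max = 0.23 × 31.3 × 0.0614 = 0.4420 kg/m.
D = 11.6²/(4π × 542 × 0.4420²) = 0.101 m²/day.

0.101 m²/day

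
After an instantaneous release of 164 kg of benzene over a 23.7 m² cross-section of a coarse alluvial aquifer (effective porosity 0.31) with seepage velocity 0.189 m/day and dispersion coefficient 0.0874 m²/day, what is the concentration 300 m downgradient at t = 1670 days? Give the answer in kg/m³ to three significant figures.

For an instantaneous plane source, C(x,t) = M/(n_e·A·√(4πDt)) · exp(−(x−vt)²/(4Dt)), with n_e·A the pore (flow) area.
Plume center vt = 0.189 × 1670 = 315.63 m, so the well at 300 m is 15.63 m upgradient of the peak.
√(4πDt) = 42.83 m, giving peak height M/(n_e·A·√(4πDt)) = 164/(0.31 × 23.7 × 42.83) = 0.5212 kg/m³.
(x−vt)²/(4Dt) = (-15.63)²/(4 × 0.0874 × 1670) = 0.4184; exp(−0.4184) = 0.6581.
C = 0.5212 × 0.6581 = 0.343 kg/m³.

0.343 kg/m³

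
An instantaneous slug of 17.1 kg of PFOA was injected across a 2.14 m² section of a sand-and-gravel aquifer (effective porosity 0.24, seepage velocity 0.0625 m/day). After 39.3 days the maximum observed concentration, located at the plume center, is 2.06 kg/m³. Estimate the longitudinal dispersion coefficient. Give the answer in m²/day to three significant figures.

0.529 m²/day

At the plume center C_max = M/(n_e·A·√(4πDt)), so D = M²/(4πt·(n_e·A·C_max)²).
n_e·A·C_max = 0.24 × 2.14 × 2.06 = 1.058 kg/m.
D = 17.1²/(4π × 39.3 × 1.058²) = 0.529 m²/day.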